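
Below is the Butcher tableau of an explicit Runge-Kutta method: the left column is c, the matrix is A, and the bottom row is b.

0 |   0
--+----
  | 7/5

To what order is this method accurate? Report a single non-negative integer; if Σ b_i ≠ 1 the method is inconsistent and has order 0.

0

b = (7/5)
c = (0)
Σ b_i: 7/5·1 = 7/5 ≠ 1 ⇒ order 0.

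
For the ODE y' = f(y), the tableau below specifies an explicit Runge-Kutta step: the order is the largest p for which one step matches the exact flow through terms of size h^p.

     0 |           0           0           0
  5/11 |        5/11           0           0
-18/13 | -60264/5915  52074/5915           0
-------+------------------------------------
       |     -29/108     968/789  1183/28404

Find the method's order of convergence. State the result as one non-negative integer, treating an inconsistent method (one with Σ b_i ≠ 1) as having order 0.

b = (-29/108, 968/789, 1183/28404)
c = (0, 5/11, -18/13)
Ac = (0, 0, 4734/1183)
Σ b_i: (-29/108)·1 + 968/789·1 + 1183/28404·1 = 1 ✓
b·c: 968/789·5/11 + 1183/28404·(-18/13) = 1/2 ✓
b·c²: 968/789·25/121 + 1183/28404·324/169 = 1/3 ✓
b·Ac: 1183/28404·4734/1183 = 1/6 ✓; 3 stages ⇒ order 3.

3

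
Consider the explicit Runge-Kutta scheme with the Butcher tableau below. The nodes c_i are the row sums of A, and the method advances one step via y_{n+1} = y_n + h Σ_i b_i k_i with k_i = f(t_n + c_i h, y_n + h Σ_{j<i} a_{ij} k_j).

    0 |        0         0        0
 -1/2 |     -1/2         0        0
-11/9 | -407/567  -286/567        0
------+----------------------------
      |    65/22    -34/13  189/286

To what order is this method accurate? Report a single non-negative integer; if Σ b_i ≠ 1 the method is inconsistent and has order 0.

3

b = (65/22, -34/13, 189/286)
c = (0, -1/2, -11/9)
Ac = (0, 0, 143/567)
Σ b_i: 65/22·1 + (-34/13)·1 + 189/286·1 = 1 ✓
b·c: (-34/13)·(-1/2) + 189/286·(-11/9) = 1/2 ✓
b·c²: (-34/13)·1/4 + 189/286·121/81 = 1/3 ✓
b·Ac: 189/286·143/567 = 1/6 ✓; 3 stages ⇒ order 3.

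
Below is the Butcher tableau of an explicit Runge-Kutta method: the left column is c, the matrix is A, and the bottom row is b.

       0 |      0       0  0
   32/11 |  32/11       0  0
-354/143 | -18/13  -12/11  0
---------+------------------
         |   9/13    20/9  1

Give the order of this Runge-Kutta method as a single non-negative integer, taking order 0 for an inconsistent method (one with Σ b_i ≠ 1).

b = (9/13, 20/9, 1)
c = (0, 32/11, -354/143)
Ac = (0, 0, -384/121)
Σ b_i: 9/13·1 + 20/9·1 + 1·1 = 458/117 ≠ 1 ⇒ order 0.

0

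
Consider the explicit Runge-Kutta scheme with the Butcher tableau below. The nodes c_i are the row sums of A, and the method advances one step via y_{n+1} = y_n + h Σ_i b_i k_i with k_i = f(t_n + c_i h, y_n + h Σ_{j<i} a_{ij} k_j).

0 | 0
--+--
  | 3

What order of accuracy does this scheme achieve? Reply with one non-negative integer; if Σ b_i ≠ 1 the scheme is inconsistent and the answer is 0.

b = (3)
c = (0)
Σ b_i: 3·1 = 3 ≠ 1 ⇒ order 0.

0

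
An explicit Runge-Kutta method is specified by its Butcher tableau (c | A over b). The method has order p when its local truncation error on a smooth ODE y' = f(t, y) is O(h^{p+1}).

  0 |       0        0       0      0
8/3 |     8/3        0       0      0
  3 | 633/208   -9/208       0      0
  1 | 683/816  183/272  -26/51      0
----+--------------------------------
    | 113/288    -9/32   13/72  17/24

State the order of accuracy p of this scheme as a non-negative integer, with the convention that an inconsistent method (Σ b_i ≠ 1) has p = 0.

b = (113/288, -9/32, 13/72, 17/24)
c = (0, 8/3, 3, 1)
Ac = (0, 0, -3/26, 9/34)
Σ b_i: 113/288·1 + (-9/32)·1 + 13/72·1 + 17/24·1 = 1 ✓
b·c: (-9/32)·8/3 + 13/72·3 + 17/24·1 = 1/2 ✓
b·c²: (-9/32)·64/9 + 13/72·9 + 17/24·1 = 1/3 ✓
b·Ac: 13/72·(-3/26) + 17/24·9/34 = 1/6 ✓
b·c³: (-9/32)·512/27 + 13/72·27 + 17/24·1 = 1/4 ✓
b·(c∘Ac): 13/72·(-9/26) + 17/24·9/34 = 1/8 ✓
b·Ac²: 13/72·(-4/13) + 17/24·10/51 = 1/12 ✓
b·A²c: 17/24·1/17 = 1/24 ✓; 4 stages ⇒ order 4.

4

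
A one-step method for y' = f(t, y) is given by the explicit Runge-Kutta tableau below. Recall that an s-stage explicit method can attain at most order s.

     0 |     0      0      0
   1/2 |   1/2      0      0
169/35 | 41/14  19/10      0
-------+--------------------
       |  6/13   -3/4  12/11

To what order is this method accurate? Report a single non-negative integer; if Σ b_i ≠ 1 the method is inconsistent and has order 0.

0

b = (6/13, -3/4, 12/11)
c = (0, 1/2, 169/35)
Ac = (0, 0, 19/20)
Σ b_i: 6/13·1 + (-3/4)·1 + 12/11·1 = 459/572 ≠ 1 ⇒ order 0.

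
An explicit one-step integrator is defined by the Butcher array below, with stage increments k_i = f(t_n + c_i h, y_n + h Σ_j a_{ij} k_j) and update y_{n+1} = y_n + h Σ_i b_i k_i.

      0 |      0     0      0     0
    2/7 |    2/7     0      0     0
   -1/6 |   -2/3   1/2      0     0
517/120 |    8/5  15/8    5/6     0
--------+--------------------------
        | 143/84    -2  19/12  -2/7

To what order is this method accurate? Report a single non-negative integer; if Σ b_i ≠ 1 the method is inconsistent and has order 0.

b = (143/84, -2, 19/12, -2/7)
c = (0, 2/7, -1/6, 517/120)
Ac = (0, 0, 1/7, 25/63)
Σ b_i: 143/84·1 + (-2)·1 + 19/12·1 + (-2/7)·1 = 1 ✓
b·c: (-2)·2/7 + 19/12·(-1/6) + (-2/7)·517/120 = -5207/2520 ≠ 1/2 ⇒ order 1.

1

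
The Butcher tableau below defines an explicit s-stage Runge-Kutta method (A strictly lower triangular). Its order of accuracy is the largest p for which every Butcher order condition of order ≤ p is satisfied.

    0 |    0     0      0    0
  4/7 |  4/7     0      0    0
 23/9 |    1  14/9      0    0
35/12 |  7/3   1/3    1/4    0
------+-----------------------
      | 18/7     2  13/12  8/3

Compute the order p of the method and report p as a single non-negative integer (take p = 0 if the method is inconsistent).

0

b = (18/7, 2, 13/12, 8/3)
c = (0, 4/7, 23/9, 35/12)
Ac = (0, 0, 8/9, 209/252)
Σ b_i: 18/7·1 + 2·1 + 13/12·1 + 8/3·1 = 233/28 ≠ 1 ⇒ order 0.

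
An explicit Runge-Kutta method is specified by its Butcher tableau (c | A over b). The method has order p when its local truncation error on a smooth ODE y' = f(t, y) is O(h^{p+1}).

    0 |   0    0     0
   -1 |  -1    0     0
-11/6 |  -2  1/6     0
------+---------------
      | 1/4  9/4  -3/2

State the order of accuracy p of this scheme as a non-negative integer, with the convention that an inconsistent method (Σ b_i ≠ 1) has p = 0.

b = (1/4, 9/4, -3/2)
c = (0, -1, -11/6)
Ac = (0, 0, -1/6)
Σ b_i: 1/4·1 + 9/4·1 + (-3/2)·1 = 1 ✓
b·c: 9/4·(-1) + (-3/2)·(-11/6) = 1/2 ✓
b·c²: 9/4·1 + (-3/2)·121/36 = -67/24 ≠ 1/3 ⇒ order 2.
b·Ac: (-3/2)·(-1/6) = 1/4 ≠ 1/6

2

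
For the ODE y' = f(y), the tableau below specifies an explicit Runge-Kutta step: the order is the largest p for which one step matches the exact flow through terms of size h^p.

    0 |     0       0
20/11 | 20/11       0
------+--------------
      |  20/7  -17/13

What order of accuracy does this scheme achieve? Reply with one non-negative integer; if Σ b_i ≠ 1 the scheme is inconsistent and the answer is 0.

0

b = (20/7, -17/13)
c = (0, 20/11)
Σ b_i: 20/7·1 + (-17/13)·1 = 141/91 ≠ 1 ⇒ order 0.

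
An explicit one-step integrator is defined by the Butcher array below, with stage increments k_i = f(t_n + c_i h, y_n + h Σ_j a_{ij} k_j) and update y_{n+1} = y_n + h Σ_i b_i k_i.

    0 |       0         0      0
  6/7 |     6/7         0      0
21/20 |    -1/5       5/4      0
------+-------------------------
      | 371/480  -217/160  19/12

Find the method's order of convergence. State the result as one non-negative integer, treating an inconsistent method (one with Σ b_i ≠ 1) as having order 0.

2

b = (371/480, -217/160, 19/12)
c = (0, 6/7, 21/20)
Ac = (0, 0, 15/14)
Σ b_i: 371/480·1 + (-217/160)·1 + 19/12·1 = 1 ✓
b·c: (-217/160)·6/7 + 19/12·21/20 = 1/2 ✓
b·c²: (-217/160)·36/49 + 19/12·441/400 = 8391/11200 ≠ 1/3 ⇒ order 2.
b·Ac: 19/12·15/14 = 95/56 ≠ 1/6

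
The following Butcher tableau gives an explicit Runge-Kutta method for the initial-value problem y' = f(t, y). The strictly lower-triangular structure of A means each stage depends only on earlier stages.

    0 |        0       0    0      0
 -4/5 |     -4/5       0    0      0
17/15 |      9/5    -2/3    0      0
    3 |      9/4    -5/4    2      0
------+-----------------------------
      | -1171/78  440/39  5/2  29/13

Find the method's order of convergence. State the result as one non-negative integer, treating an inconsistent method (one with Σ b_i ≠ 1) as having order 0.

2

b = (-1171/78, 440/39, 5/2, 29/13)
c = (0, -4/5, 17/15, 3)
Ac = (0, 0, 8/15, 49/15)
Σ b_i: (-1171/78)·1 + 440/39·1 + 5/2·1 + 29/13·1 = 1 ✓
b·c: 440/39·(-4/5) + 5/2·17/15 + 29/13·3 = 1/2 ✓
b·c²: 440/39·16/25 + 5/2·289/225 + 29/13·9 = 7139/234 ≠ 1/3 ⇒ order 2.
b·Ac: 5/2·8/15 + 29/13·49/15 = 1681/195 ≠ 1/6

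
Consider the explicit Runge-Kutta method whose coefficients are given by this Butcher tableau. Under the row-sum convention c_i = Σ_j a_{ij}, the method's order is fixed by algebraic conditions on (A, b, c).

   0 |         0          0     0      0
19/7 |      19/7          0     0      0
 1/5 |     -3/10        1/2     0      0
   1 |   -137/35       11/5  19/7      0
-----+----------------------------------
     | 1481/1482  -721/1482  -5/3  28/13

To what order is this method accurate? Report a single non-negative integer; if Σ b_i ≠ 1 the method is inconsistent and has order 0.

b = (1481/1482, -721/1482, -5/3, 28/13)
c = (0, 19/7, 1/5, 1)
Ac = (0, 0, 19/14, 228/35)
Σ b_i: 1481/1482·1 + (-721/1482)·1 + (-5/3)·1 + 28/13·1 = 1 ✓
b·c: (-721/1482)·19/7 + (-5/3)·1/5 + 28/13·1 = 1/2 ✓
b·c²: (-721/1482)·361/49 + (-5/3)·1/25 + 28/13·1 = -4087/2730 ≠ 1/3 ⇒ order 2.
b·Ac: (-5/3)·19/14 + 28/13·228/35 = 32129/2730 ≠ 1/6

2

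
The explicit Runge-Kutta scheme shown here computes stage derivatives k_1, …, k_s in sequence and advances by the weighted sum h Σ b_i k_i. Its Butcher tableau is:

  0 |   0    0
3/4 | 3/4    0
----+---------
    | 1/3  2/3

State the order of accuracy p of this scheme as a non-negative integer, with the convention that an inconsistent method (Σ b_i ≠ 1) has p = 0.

2

b = (1/3, 2/3)
c = (0, 3/4)
Σ b_i: 1/3·1 + 2/3·1 = 1 ✓
b·c: 2/3·3/4 = 1/2 ✓; 2 stages ⇒ order 2.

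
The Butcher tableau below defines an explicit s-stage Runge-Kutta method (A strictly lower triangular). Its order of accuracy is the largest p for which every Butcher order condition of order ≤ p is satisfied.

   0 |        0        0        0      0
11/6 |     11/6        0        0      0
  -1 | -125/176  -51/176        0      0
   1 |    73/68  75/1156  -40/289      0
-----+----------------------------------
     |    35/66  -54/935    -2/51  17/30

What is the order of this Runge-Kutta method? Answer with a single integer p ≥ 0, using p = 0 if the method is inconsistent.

4

b = (35/66, -54/935, -2/51, 17/30)
c = (0, 11/6, -1, 1)
Ac = (0, 0, -17/32, 35/136)
Σ b_i: 35/66·1 + (-54/935)·1 + (-2/51)·1 + 17/30·1 = 1 ✓
b·c: (-54/935)·11/6 + (-2/51)·(-1) + 17/30·1 = 1/2 ✓
b·c²: (-54/935)·121/36 + (-2/51)·1 + 17/30·1 = 1/3 ✓
b·Ac: (-2/51)·(-17/32) + 17/30·35/136 = 1/6 ✓
b·c³: (-54/935)·1331/216 + (-2/51)·(-1) + 17/30·1 = 1/4 ✓
b·(c∘Ac): (-2/51)·17/32 + 17/30·35/136 = 1/8 ✓
b·Ac²: (-2/51)·(-187/192) + 17/30·65/816 = 1/12 ✓
b·A²c: 17/30·5/68 = 1/24 ✓; 4 stages ⇒ order 4.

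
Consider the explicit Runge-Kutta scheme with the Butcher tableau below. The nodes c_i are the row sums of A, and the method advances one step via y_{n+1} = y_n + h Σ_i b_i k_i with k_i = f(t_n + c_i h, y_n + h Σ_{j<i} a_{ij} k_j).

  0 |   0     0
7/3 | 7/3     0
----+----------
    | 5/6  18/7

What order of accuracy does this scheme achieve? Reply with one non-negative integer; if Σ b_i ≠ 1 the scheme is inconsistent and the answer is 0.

b = (5/6, 18/7)
c = (0, 7/3)
Σ b_i: 5/6·1 + 18/7·1 = 143/42 ≠ 1 ⇒ order 0.

0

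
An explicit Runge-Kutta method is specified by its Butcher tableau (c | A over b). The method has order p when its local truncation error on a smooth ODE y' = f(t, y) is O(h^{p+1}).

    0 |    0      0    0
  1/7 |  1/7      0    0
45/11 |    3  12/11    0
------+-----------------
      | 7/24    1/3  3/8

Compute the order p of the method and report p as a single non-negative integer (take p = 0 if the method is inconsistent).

1

b = (7/24, 1/3, 3/8)
c = (0, 1/7, 45/11)
Ac = (0, 0, 12/77)
Σ b_i: 7/24·1 + 1/3·1 + 3/8·1 = 1 ✓
b·c: 1/3·1/7 + 3/8·45/11 = 2923/1848 ≠ 1/2 ⇒ order 1.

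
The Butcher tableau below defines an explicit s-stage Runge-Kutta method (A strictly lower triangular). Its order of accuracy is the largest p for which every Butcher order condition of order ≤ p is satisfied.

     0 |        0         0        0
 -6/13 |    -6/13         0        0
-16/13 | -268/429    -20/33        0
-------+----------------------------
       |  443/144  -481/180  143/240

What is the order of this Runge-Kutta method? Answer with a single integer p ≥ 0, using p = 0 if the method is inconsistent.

b = (443/144, -481/180, 143/240)
c = (0, -6/13, -16/13)
Ac = (0, 0, 40/143)
Σ b_i: 443/144·1 + (-481/180)·1 + 143/240·1 = 1 ✓
b·c: (-481/180)·(-6/13) + 143/240·(-16/13) = 1/2 ✓
b·c²: (-481/180)·36/169 + 143/240·256/169 = 1/3 ✓
b·Ac: 143/240·40/143 = 1/6 ✓; 3 stages ⇒ order 3.

3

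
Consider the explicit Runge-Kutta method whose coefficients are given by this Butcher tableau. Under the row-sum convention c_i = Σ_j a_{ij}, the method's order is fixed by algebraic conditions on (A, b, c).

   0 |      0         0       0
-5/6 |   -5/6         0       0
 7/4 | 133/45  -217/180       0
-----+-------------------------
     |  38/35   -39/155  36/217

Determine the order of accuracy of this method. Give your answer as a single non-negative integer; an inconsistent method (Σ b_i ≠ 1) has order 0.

3

b = (38/35, -39/155, 36/217)
c = (0, -5/6, 7/4)
Ac = (0, 0, 217/216)
Σ b_i: 38/35·1 + (-39/155)·1 + 36/217·1 = 1 ✓
b·c: (-39/155)·(-5/6) + 36/217·7/4 = 1/2 ✓
b·c²: (-39/155)·25/36 + 36/217·49/16 = 1/3 ✓
b·Ac: 36/217·217/216 = 1/6 ✓; 3 stages ⇒ order 3.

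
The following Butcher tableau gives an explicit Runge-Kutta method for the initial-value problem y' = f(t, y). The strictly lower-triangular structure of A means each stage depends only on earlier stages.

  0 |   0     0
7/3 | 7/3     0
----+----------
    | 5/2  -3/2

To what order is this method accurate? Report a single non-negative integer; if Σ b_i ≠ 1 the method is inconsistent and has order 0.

b = (5/2, -3/2)
c = (0, 7/3)
Σ b_i: 5/2·1 + (-3/2)·1 = 1 ✓
b·c: (-3/2)·7/3 = -7/2 ≠ 1/2 ⇒ order 1.

1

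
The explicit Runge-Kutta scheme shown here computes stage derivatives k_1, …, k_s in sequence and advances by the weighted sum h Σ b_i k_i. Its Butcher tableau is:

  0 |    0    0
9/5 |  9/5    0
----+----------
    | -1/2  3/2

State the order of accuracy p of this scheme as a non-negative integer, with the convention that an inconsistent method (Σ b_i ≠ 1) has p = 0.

1

b = (-1/2, 3/2)
c = (0, 9/5)
Σ b_i: (-1/2)·1 + 3/2·1 = 1 ✓
b·c: 3/2·9/5 = 27/10 ≠ 1/2 ⇒ order 1.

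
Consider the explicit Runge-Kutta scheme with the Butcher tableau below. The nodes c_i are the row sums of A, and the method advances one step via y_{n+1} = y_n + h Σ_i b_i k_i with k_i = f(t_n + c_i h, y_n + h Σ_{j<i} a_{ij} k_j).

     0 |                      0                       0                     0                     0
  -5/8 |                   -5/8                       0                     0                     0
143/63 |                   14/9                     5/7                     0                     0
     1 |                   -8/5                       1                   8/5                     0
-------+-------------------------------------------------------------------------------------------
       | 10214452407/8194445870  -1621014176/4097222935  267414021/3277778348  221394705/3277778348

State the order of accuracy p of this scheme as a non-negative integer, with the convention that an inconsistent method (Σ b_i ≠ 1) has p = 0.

b = (10214452407/8194445870, -1621014176/4097222935, 267414021/3277778348, 221394705/3277778348)
c = (0, -5/8, 143/63, 1)
Ac = (0, 0, -25/56, 7577/2520)
Σ b_i: 10214452407/8194445870·1 + (-1621014176/4097222935)·1 + 267414021/3277778348·1 + 221394705/3277778348·1 = 1 ✓
b·c: (-1621014176/4097222935)·(-5/8) + 267414021/3277778348·143/63 + 221394705/3277778348·1 = 1/2 ✓
b·c²: (-1621014176/4097222935)·25/64 + 267414021/3277778348·20449/3969 + 221394705/3277778348·1 = 1/3 ✓
b·Ac: 267414021/3277778348·(-25/56) + 221394705/3277778348·7577/2520 = 1/6 ✓
b·c³: (-1621014176/4097222935)·(-125/512) + 267414021/3277778348·2924207/250047 + 221394705/3277778348·1 = 213151694197/190615417776 ≠ 1/4 ⇒ order 3.
b·(c∘Ac): 267414021/3277778348·(-3575/3528) + 221394705/3277778348·7577/2520 = 296025856/2458333761 ≠ 1/8
b·Ac²: 267414021/3277778348·125/448 + 221394705/3277778348·10966013/1270080 = 115502841431/190615417776 ≠ 1/12
b·A²c: 221394705/3277778348·(-5/7) = -158139075/3277778348 ≠ 1/24

3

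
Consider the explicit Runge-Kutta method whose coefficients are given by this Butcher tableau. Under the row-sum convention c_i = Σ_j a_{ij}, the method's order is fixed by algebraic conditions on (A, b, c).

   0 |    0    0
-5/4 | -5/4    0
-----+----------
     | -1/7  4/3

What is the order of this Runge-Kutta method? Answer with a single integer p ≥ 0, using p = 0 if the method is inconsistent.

b = (-1/7, 4/3)
c = (0, -5/4)
Σ b_i: (-1/7)·1 + 4/3·1 = 25/21 ≠ 1 ⇒ order 0.

0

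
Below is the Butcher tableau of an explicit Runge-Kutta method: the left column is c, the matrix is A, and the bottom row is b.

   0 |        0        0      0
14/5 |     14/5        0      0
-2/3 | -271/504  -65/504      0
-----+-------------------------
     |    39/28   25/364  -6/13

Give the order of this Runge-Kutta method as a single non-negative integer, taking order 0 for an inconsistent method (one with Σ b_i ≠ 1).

b = (39/28, 25/364, -6/13)
c = (0, 14/5, -2/3)
Ac = (0, 0, -13/36)
Σ b_i: 39/28·1 + 25/364·1 + (-6/13)·1 = 1 ✓
b·c: 25/364·14/5 + (-6/13)·(-2/3) = 1/2 ✓
b·c²: 25/364·196/25 + (-6/13)·4/9 = 1/3 ✓
b·Ac: (-6/13)·(-13/36) = 1/6 ✓; 3 stages ⇒ order 3.

3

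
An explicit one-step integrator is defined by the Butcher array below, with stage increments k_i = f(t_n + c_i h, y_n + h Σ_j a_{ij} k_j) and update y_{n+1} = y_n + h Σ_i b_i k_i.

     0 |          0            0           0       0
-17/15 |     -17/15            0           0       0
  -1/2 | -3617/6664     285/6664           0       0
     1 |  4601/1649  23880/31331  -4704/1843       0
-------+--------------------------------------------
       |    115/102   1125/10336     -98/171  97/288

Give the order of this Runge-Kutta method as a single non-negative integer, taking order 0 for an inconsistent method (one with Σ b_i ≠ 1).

b = (115/102, 1125/10336, -98/171, 97/288)
c = (0, -17/15, -1/2, 1)
Ac = (0, 0, -19/392, 40/97)
Σ b_i: 115/102·1 + 1125/10336·1 + (-98/171)·1 + 97/288·1 = 1 ✓
b·c: 1125/10336·(-17/15) + (-98/171)·(-1/2) + 97/288·1 = 1/2 ✓
b·c²: 1125/10336·289/225 + (-98/171)·1/4 + 97/288·1 = 1/3 ✓
b·Ac: (-98/171)·(-19/392) + 97/288·40/97 = 1/6 ✓
b·c³: 1125/10336·(-4913/3375) + (-98/171)·(-1/8) + 97/288·1 = 1/4 ✓
b·(c∘Ac): (-98/171)·19/784 + 97/288·40/97 = 1/8 ✓
b·Ac²: (-98/171)·323/5880 + 97/288·496/1455 = 1/12 ✓
b·A²c: 97/288·12/97 = 1/24 ✓; 4 stages ⇒ order 4.

4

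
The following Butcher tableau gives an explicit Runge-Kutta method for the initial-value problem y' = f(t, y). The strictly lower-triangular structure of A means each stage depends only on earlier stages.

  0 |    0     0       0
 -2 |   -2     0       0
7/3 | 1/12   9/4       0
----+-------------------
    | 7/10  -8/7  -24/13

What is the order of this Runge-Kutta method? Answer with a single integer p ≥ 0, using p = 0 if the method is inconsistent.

0

b = (7/10, -8/7, -24/13)
c = (0, -2, 7/3)
Ac = (0, 0, -9/2)
Σ b_i: 7/10·1 + (-8/7)·1 + (-24/13)·1 = -2083/910 ≠ 1 ⇒ order 0.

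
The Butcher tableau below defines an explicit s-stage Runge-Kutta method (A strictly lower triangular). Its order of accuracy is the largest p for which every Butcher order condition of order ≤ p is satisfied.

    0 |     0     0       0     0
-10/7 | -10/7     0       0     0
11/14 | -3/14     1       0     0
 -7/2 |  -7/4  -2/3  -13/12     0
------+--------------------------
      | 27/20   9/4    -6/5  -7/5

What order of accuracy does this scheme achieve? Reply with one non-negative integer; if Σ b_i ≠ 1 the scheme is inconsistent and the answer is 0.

1

b = (27/20, 9/4, -6/5, -7/5)
c = (0, -10/7, 11/14, -7/2)
Ac = (0, 0, -10/7, 17/168)
Σ b_i: 27/20·1 + 9/4·1 + (-6/5)·1 + (-7/5)·1 = 1 ✓
b·c: 9/4·(-10/7) + (-6/5)·11/14 + (-7/5)·(-7/2) = 26/35 ≠ 1/2 ⇒ order 1.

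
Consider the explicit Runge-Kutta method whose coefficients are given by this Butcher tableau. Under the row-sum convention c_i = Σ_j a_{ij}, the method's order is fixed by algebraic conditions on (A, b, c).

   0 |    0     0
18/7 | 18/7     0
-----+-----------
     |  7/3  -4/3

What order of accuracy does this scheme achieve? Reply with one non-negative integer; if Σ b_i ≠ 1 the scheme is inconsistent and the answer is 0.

b = (7/3, -4/3)
c = (0, 18/7)
Σ b_i: 7/3·1 + (-4/3)·1 = 1 ✓
b·c: (-4/3)·18/7 = -24/7 ≠ 1/2 ⇒ order 1.

1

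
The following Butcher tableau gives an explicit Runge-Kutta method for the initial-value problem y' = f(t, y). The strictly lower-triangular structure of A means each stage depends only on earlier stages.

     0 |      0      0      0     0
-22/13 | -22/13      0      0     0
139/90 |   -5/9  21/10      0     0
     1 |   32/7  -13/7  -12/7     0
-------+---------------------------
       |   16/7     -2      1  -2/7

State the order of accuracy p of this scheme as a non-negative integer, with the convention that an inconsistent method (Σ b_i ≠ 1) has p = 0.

1

b = (16/7, -2, 1, -2/7)
c = (0, -22/13, 139/90, 1)
Ac = (0, 0, -231/65, 52/105)
Σ b_i: 16/7·1 + (-2)·1 + 1·1 + (-2/7)·1 = 1 ✓
b·c: (-2)·(-22/13) + 1·139/90 + (-2/7)·1 = 38029/8190 ≠ 1/2 ⇒ order 1.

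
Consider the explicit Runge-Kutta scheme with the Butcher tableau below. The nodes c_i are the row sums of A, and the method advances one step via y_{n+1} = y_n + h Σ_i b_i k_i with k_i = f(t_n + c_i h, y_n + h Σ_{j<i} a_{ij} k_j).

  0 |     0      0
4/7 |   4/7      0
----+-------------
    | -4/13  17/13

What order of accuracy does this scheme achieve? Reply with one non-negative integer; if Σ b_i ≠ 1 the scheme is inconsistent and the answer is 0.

b = (-4/13, 17/13)
c = (0, 4/7)
Σ b_i: (-4/13)·1 + 17/13·1 = 1 ✓
b·c: 17/13·4/7 = 68/91 ≠ 1/2 ⇒ order 1.

1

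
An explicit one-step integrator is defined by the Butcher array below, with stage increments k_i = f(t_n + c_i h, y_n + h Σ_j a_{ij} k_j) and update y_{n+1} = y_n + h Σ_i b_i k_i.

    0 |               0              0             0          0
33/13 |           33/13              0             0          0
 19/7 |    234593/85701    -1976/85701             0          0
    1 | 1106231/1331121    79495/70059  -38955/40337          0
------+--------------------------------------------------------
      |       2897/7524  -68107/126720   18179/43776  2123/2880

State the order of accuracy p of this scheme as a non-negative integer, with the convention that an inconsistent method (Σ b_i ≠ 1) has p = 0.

4

b = (2897/7524, -68107/126720, 18179/43776, 2123/2880)
c = (0, 33/13, 19/7, 1)
Ac = (0, 0, -152/2597, 50/193)
Σ b_i: 2897/7524·1 + (-68107/126720)·1 + 18179/43776·1 + 2123/2880·1 = 1 ✓
b·c: (-68107/126720)·33/13 + 18179/43776·19/7 + 2123/2880·1 = 1/2 ✓
b·c²: (-68107/126720)·1089/169 + 18179/43776·361/49 + 2123/2880·1 = 1/3 ✓
b·Ac: 18179/43776·(-152/2597) + 2123/2880·50/193 = 1/6 ✓
b·c³: (-68107/126720)·35937/2197 + 18179/43776·6859/343 + 2123/2880·1 = 1/4 ✓
b·(c∘Ac): 18179/43776·(-2888/18179) + 2123/2880·50/193 = 1/8 ✓
b·Ac²: 18179/43776·(-5016/33761) + 2123/2880·5430/27599 = 1/12 ✓
b·A²c: 2123/2880·120/2123 = 1/24 ✓; 4 stages ⇒ order 4.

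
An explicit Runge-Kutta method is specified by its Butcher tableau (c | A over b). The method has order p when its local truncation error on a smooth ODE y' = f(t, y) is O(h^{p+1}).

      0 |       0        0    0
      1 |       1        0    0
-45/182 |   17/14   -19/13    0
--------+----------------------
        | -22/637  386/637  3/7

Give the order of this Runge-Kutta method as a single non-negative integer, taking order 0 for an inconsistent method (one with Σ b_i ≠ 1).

b = (-22/637, 386/637, 3/7)
c = (0, 1, -45/182)
Ac = (0, 0, -19/13)
Σ b_i: (-22/637)·1 + 386/637·1 + 3/7·1 = 1 ✓
b·c: 386/637·1 + 3/7·(-45/182) = 1/2 ✓
b·c²: 386/637·1 + 3/7·2025/33124 = 146579/231868 ≠ 1/3 ⇒ order 2.
b·Ac: 3/7·(-19/13) = -57/91 ≠ 1/6

2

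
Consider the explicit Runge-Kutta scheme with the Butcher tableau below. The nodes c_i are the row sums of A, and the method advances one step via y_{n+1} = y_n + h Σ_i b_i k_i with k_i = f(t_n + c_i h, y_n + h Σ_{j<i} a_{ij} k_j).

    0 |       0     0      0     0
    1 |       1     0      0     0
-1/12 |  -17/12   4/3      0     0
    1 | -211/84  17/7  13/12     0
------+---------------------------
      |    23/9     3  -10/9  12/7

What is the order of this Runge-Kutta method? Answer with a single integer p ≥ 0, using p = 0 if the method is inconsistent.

0

b = (23/9, 3, -10/9, 12/7)
c = (0, 1, -1/12, 1)
Ac = (0, 0, 4/3, 2357/1008)
Σ b_i: 23/9·1 + 3·1 + (-10/9)·1 + 12/7·1 = 388/63 ≠ 1 ⇒ order 0.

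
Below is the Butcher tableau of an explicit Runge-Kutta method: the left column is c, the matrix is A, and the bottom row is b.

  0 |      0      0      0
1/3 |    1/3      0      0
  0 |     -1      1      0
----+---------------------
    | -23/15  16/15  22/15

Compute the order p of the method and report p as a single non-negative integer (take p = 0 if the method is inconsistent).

1

b = (-23/15, 16/15, 22/15)
c = (0, 1/3, 0)
Ac = (0, 0, 1/3)
Σ b_i: (-23/15)·1 + 16/15·1 + 22/15·1 = 1 ✓
b·c: 16/15·1/3 = 16/45 ≠ 1/2 ⇒ order 1.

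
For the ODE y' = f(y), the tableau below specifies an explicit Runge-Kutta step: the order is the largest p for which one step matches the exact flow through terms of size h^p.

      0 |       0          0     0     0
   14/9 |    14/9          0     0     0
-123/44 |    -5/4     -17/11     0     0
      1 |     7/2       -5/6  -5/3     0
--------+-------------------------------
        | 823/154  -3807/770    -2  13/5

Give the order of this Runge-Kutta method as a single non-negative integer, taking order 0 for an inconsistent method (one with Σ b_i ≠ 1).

2

b = (823/154, -3807/770, -2, 13/5)
c = (0, 14/9, -123/44, 1)
Ac = (0, 0, -238/99, 3995/1188)
Σ b_i: 823/154·1 + (-3807/770)·1 + (-2)·1 + 13/5·1 = 1 ✓
b·c: (-3807/770)·14/9 + (-2)·(-123/44) + 13/5·1 = 1/2 ✓
b·c²: (-3807/770)·196/81 + (-2)·15129/1936 + 13/5·1 = -24193/968 ≠ 1/3 ⇒ order 2.
b·Ac: (-2)·(-238/99) + 13/5·3995/1188 = 16099/1188 ≠ 1/6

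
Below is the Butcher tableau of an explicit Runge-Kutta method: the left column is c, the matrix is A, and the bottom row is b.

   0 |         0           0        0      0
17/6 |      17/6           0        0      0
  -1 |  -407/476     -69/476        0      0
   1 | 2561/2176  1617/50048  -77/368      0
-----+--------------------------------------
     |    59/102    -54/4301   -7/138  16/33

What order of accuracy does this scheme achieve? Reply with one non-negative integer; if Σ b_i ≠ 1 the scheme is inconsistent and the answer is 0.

4

b = (59/102, -54/4301, -7/138, 16/33)
c = (0, 17/6, -1, 1)
Ac = (0, 0, -23/56, 77/256)
Σ b_i: 59/102·1 + (-54/4301)·1 + (-7/138)·1 + 16/33·1 = 1 ✓
b·c: (-54/4301)·17/6 + (-7/138)·(-1) + 16/33·1 = 1/2 ✓
b·c²: (-54/4301)·289/36 + (-7/138)·1 + 16/33·1 = 1/3 ✓
b·Ac: (-7/138)·(-23/56) + 16/33·77/256 = 1/6 ✓
b·c³: (-54/4301)·4913/216 + (-7/138)·(-1) + 16/33·1 = 1/4 ✓
b·(c∘Ac): (-7/138)·23/56 + 16/33·77/256 = 1/8 ✓
b·Ac²: (-7/138)·(-391/336) + 16/33·77/1536 = 1/12 ✓
b·A²c: 16/33·11/128 = 1/24 ✓; 4 stages ⇒ order 4.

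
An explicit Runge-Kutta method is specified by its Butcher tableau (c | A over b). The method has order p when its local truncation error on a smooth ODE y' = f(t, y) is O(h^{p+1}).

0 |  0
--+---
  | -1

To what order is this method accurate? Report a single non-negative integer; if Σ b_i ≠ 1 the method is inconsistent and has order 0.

0

b = (-1)
c = (0)
Σ b_i: (-1)·1 = -1 ≠ 1 ⇒ order 0.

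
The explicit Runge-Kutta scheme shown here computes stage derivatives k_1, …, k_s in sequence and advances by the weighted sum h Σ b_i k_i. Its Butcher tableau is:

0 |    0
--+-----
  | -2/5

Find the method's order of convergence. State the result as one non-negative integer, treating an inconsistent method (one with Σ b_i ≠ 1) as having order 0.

0

b = (-2/5)
c = (0)
Σ b_i: (-2/5)·1 = -2/5 ≠ 1 ⇒ order 0.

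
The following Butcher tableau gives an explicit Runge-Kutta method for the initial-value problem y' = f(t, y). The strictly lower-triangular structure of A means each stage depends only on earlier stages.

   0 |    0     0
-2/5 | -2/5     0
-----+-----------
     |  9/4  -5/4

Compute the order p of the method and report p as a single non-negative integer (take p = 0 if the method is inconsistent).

2

b = (9/4, -5/4)
c = (0, -2/5)
Σ b_i: 9/4·1 + (-5/4)·1 = 1 ✓
b·c: (-5/4)·(-2/5) = 1/2 ✓; 2 stages ⇒ order 2.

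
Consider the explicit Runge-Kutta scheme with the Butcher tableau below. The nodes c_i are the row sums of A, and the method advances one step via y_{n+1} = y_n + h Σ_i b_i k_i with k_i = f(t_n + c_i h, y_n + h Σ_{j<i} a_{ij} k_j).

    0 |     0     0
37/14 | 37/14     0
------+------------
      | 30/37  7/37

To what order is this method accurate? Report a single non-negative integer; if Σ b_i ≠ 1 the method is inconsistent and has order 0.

b = (30/37, 7/37)
c = (0, 37/14)
Σ b_i: 30/37·1 + 7/37·1 = 1 ✓
b·c: 7/37·37/14 = 1/2 ✓; 2 stages ⇒ order 2.

2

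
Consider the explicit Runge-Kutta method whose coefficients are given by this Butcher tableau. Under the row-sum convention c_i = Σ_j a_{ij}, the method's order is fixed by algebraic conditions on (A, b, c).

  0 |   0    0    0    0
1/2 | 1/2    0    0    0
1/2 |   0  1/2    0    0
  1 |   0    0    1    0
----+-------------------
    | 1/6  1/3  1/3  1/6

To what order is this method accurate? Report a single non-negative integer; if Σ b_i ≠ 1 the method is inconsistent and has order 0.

b = (1/6, 1/3, 1/3, 1/6)
c = (0, 1/2, 1/2, 1)
Ac = (0, 0, 1/4, 1/2)
Σ b_i: 1/6·1 + 1/3·1 + 1/3·1 + 1/6·1 = 1 ✓
b·c: 1/3·1/2 + 1/3·1/2 + 1/6·1 = 1/2 ✓
b·c²: 1/3·1/4 + 1/3·1/4 + 1/6·1 = 1/3 ✓
b·Ac: 1/3·1/4 + 1/6·1/2 = 1/6 ✓
b·c³: 1/3·1/8 + 1/3·1/8 + 1/6·1 = 1/4 ✓
b·(c∘Ac): 1/3·1/8 + 1/6·1/2 = 1/8 ✓
b·Ac²: 1/3·1/8 + 1/6·1/4 = 1/12 ✓
b·A²c: 1/6·1/4 = 1/24 ✓; 4 stages ⇒ order 4.

4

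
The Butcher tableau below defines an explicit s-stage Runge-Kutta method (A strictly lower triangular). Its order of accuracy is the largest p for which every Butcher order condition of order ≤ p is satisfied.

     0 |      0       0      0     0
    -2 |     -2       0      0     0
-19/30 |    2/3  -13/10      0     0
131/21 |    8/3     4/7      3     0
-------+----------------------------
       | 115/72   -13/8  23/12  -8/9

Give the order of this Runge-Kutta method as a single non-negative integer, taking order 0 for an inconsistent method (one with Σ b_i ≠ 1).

1

b = (115/72, -13/8, 23/12, -8/9)
c = (0, -2, -19/30, 131/21)
Ac = (0, 0, 13/5, -213/70)
Σ b_i: 115/72·1 + (-13/8)·1 + 23/12·1 + (-8/9)·1 = 1 ✓
b·c: (-13/8)·(-2) + 23/12·(-19/30) + (-8/9)·131/21 = -26527/7560 ≠ 1/2 ⇒ order 1.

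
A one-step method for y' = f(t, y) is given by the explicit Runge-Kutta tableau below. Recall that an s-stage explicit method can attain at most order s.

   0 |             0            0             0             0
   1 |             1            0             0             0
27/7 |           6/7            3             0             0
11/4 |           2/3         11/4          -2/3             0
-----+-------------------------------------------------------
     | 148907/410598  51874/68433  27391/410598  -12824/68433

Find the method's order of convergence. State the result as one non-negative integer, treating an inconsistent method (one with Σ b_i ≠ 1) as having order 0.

b = (148907/410598, 51874/68433, 27391/410598, -12824/68433)
c = (0, 1, 27/7, 11/4)
Ac = (0, 0, 3, 5/28)
Σ b_i: 148907/410598·1 + 51874/68433·1 + 27391/410598·1 + (-12824/68433)·1 = 1 ✓
b·c: 51874/68433·1 + 27391/410598·27/7 + (-12824/68433)·11/4 = 1/2 ✓
b·c²: 51874/68433·1 + 27391/410598·729/49 + (-12824/68433)·121/16 = 1/3 ✓
b·Ac: 27391/410598·3 + (-12824/68433)·5/28 = 1/6 ✓
b·c³: 51874/68433·1 + 27391/410598·19683/343 + (-12824/68433)·1331/64 = 880063/1277416 ≠ 1/4 ⇒ order 3.
b·(c∘Ac): 27391/410598·81/7 + (-12824/68433)·55/112 = 46528/68433 ≠ 1/8
b·Ac²: 27391/410598·3 + (-12824/68433)·(-1405/196) = 1478717/958062 ≠ 1/12
b·A²c: (-12824/68433)·(-2) = 25648/68433 ≠ 1/24

3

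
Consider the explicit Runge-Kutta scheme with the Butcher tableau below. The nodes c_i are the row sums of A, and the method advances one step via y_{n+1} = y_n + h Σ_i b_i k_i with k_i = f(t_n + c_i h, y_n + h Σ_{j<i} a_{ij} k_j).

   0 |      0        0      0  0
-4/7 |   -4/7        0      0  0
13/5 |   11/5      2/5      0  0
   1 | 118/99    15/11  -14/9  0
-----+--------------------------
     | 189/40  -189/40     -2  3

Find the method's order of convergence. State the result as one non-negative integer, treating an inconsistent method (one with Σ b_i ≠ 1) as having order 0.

2

b = (189/40, -189/40, -2, 3)
c = (0, -4/7, 13/5, 1)
Ac = (0, 0, -8/35, -16714/3465)
Σ b_i: 189/40·1 + (-189/40)·1 + (-2)·1 + 3·1 = 1 ✓
b·c: (-189/40)·(-4/7) + (-2)·13/5 + 3·1 = 1/2 ✓
b·c²: (-189/40)·16/49 + (-2)·169/25 + 3·1 = -2111/175 ≠ 1/3 ⇒ order 2.
b·Ac: (-2)·(-8/35) + 3·(-16714/3465) = -16186/1155 ≠ 1/6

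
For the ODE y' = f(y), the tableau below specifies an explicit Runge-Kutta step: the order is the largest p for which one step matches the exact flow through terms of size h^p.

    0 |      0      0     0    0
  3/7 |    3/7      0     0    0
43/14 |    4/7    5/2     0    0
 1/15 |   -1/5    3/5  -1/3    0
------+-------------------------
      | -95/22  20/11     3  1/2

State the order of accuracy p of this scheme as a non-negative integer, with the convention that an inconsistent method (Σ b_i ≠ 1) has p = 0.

1

b = (-95/22, 20/11, 3, 1/2)
c = (0, 3/7, 43/14, 1/15)
Ac = (0, 0, 15/14, -23/30)
Σ b_i: (-95/22)·1 + 20/11·1 + 3·1 + 1/2·1 = 1 ✓
b·c: 20/11·3/7 + 3·43/14 + 1/2·1/15 = 11581/1155 ≠ 1/2 ⇒ order 1.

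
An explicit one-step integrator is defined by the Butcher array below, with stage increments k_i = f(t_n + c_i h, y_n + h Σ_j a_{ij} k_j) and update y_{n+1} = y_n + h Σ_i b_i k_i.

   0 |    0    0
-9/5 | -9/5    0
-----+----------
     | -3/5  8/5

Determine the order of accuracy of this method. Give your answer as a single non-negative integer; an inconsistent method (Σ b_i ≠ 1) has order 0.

1

b = (-3/5, 8/5)
c = (0, -9/5)
Σ b_i: (-3/5)·1 + 8/5·1 = 1 ✓
b·c: 8/5·(-9/5) = -72/25 ≠ 1/2 ⇒ order 1.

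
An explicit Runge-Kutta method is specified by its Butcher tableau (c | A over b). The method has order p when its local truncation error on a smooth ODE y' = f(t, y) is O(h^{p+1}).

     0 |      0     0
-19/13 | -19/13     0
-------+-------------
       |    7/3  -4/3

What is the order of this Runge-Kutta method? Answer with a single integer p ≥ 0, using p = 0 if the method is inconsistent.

b = (7/3, -4/3)
c = (0, -19/13)
Σ b_i: 7/3·1 + (-4/3)·1 = 1 ✓
b·c: (-4/3)·(-19/13) = 76/39 ≠ 1/2 ⇒ order 1.

1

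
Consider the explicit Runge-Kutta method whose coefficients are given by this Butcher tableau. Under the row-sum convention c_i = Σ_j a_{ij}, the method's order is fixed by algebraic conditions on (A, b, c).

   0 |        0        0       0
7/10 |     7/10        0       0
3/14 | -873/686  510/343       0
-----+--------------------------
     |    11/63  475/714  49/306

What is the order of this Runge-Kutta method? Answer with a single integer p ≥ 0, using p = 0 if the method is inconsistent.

3

b = (11/63, 475/714, 49/306)
c = (0, 7/10, 3/14)
Ac = (0, 0, 51/49)
Σ b_i: 11/63·1 + 475/714·1 + 49/306·1 = 1 ✓
b·c: 475/714·7/10 + 49/306·3/14 = 1/2 ✓
b·c²: 475/714·49/100 + 49/306·9/196 = 1/3 ✓
b·Ac: 49/306·51/49 = 1/6 ✓; 3 stages ⇒ order 3.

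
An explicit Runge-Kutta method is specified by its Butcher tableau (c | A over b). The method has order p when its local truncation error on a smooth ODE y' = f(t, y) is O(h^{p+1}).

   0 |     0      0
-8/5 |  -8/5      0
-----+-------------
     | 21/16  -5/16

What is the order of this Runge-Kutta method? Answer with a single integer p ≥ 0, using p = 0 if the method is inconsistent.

b = (21/16, -5/16)
c = (0, -8/5)
Σ b_i: 21/16·1 + (-5/16)·1 = 1 ✓
b·c: (-5/16)·(-8/5) = 1/2 ✓; 2 stages ⇒ order 2.

2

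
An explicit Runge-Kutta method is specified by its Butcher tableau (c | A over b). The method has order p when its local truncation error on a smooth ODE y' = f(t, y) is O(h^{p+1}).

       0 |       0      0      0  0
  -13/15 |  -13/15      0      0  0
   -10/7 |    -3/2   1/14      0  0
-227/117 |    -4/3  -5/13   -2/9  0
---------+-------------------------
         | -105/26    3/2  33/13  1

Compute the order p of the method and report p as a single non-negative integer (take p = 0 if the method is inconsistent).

1

b = (-105/26, 3/2, 33/13, 1)
c = (0, -13/15, -10/7, -227/117)
Ac = (0, 0, -13/210, 41/63)
Σ b_i: (-105/26)·1 + 3/2·1 + 33/13·1 + 1·1 = 1 ✓
b·c: 3/2·(-13/15) + 33/13·(-10/7) + 1·(-227/117) = -56237/8190 ≠ 1/2 ⇒ order 1.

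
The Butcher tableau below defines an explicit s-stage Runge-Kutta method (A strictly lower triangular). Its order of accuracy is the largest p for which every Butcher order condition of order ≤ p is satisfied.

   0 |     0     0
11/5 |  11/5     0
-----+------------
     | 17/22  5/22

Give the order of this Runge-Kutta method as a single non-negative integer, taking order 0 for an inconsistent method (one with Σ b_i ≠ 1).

b = (17/22, 5/22)
c = (0, 11/5)
Σ b_i: 17/22·1 + 5/22·1 = 1 ✓
b·c: 5/22·11/5 = 1/2 ✓; 2 stages ⇒ order 2.

2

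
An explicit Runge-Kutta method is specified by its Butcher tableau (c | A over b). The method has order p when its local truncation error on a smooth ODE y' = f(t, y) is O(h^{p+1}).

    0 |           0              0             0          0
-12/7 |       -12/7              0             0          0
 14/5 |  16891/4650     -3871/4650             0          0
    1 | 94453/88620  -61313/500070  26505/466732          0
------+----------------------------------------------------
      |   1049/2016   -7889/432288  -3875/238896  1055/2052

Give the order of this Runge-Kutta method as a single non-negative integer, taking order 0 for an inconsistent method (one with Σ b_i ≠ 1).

b = (1049/2016, -7889/432288, -3875/238896, 1055/2052)
c = (0, -12/7, 14/5, 1)
Ac = (0, 0, 1106/775, 779/2110)
Σ b_i: 1049/2016·1 + (-7889/432288)·1 + (-3875/238896)·1 + 1055/2052·1 = 1 ✓
b·c: (-7889/432288)·(-12/7) + (-3875/238896)·14/5 + 1055/2052·1 = 1/2 ✓
b·c²: (-7889/432288)·144/49 + (-3875/238896)·196/25 + 1055/2052·1 = 1/3 ✓
b·Ac: (-3875/238896)·1106/775 + 1055/2052·779/2110 = 1/6 ✓
b·c³: (-7889/432288)·(-1728/343) + (-3875/238896)·2744/125 + 1055/2052·1 = 1/4 ✓
b·(c∘Ac): (-3875/238896)·15484/3875 + 1055/2052·779/2110 = 1/8 ✓
b·Ac²: (-3875/238896)·(-1896/775) + 1055/2052·627/7385 = 1/12 ✓
b·A²c: 1055/2052·171/2110 = 1/24 ✓; 4 stages ⇒ order 4.

4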